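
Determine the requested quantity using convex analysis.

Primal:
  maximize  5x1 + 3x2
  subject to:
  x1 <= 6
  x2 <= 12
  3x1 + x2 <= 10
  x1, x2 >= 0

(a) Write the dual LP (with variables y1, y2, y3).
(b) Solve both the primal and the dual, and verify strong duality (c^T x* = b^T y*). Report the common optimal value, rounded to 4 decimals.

The standard primal-dual pair for 'max c^T x s.t. A x <= b, x >= 0' is:
  Dual:  min b^T y  s.t.  A^T y >= c,  y >= 0.

So the dual LP is:
  minimize  6y1 + 12y2 + 10y3
  subject to:
    y1 + 3y3 >= 5
    y2 + y3 >= 3
    y1, y2, y3 >= 0

Solving the primal: x* = (0, 10).
  primal value c^T x* = 30.
Solving the dual: y* = (0, 0, 3).
  dual value b^T y* = 30.
Strong duality: c^T x* = b^T y*. Confirmed.

30


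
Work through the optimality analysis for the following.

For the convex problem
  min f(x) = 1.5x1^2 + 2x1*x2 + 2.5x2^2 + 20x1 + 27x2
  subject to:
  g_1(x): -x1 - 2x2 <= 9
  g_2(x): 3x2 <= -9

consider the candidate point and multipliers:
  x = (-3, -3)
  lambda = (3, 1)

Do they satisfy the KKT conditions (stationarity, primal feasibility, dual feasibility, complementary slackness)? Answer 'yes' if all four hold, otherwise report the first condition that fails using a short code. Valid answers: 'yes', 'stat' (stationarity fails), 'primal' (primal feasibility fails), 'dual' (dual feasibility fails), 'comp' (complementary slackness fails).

Gradient of f: grad f(x) = Q x + c = (5, 6)
Constraint values g_i(x) = a_i^T x - b_i:
  g_1((-3, -3)) = 0
  g_2((-3, -3)) = 0
Stationarity residual: grad f(x) + sum_i lambda_i a_i = (2, 3)
  -> stationarity FAILS
Primal feasibility (all g_i <= 0): OK
Dual feasibility (all lambda_i >= 0): OK
Complementary slackness (lambda_i * g_i(x) = 0 for all i): OK

Verdict: the first failing condition is stationarity -> stat.

stat


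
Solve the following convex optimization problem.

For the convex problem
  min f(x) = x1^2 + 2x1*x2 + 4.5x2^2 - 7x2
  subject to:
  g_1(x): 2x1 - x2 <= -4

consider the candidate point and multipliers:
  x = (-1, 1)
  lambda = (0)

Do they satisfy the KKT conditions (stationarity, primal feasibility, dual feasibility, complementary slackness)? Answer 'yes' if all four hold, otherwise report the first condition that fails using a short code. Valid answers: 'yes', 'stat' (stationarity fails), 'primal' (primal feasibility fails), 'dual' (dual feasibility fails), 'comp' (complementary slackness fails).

Gradient of f: grad f(x) = Q x + c = (0, 0)
Constraint values g_i(x) = a_i^T x - b_i:
  g_1((-1, 1)) = 1
Stationarity residual: grad f(x) + sum_i lambda_i a_i = (0, 0)
  -> stationarity OK
Primal feasibility (all g_i <= 0): FAILS
Dual feasibility (all lambda_i >= 0): OK
Complementary slackness (lambda_i * g_i(x) = 0 for all i): OK

Verdict: the first failing condition is primal_feasibility -> primal.

primal


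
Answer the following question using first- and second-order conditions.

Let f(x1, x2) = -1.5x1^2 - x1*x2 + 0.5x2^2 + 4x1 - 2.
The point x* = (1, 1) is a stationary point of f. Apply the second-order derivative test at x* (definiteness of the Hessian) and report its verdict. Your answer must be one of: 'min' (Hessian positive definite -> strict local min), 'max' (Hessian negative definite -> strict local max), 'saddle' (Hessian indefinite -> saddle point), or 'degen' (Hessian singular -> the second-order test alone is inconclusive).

Compute the Hessian H = grad^2 f:
  H = [[-3, -1], [-1, 1]]
Verify stationarity: grad f(x*) = H x* + g = (0, 0).
Eigenvalues of H: -3.2361, 1.2361.
Eigenvalues have mixed signs, so H is indefinite -> x* is a saddle point.

saddle


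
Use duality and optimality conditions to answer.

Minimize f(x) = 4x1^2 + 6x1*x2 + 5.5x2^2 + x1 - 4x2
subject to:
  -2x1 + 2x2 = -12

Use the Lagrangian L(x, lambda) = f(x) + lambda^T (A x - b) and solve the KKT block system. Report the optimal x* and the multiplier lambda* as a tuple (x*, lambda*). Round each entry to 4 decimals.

Form the Lagrangian:
  L(x, lambda) = (1/2) x^T Q x + c^T x + lambda^T (A x - b)
Stationarity (grad_x L = 0): Q x + c + A^T lambda = 0.
Primal feasibility: A x = b.

This gives the KKT block system:
  [ Q   A^T ] [ x     ]   [-c ]
  [ A    0  ] [ lambda ] = [ b ]

Solving the linear system:
  x*      = (3.3871, -2.6129)
  lambda* = (6.2097)
  f(x*)   = 44.1774

x* = (3.3871, -2.6129), lambda* = (6.2097)


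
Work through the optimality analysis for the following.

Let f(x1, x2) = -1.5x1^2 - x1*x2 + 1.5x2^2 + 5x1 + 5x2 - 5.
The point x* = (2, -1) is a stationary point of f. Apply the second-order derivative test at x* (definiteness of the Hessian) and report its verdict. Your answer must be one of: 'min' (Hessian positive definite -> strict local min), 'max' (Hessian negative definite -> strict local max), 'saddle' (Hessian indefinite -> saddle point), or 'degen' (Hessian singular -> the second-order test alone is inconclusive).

Compute the Hessian H = grad^2 f:
  H = [[-3, -1], [-1, 3]]
Verify stationarity: grad f(x*) = H x* + g = (0, 0).
Eigenvalues of H: -3.1623, 3.1623.
Eigenvalues have mixed signs, so H is indefinite -> x* is a saddle point.

saddle


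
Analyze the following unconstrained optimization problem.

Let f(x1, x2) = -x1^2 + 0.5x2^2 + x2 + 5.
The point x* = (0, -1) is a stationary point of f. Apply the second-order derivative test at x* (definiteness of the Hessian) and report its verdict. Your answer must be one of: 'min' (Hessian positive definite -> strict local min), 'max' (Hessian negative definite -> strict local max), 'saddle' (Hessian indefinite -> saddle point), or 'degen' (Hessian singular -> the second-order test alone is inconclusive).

Compute the Hessian H = grad^2 f:
  H = [[-2, 0], [0, 1]]
Verify stationarity: grad f(x*) = H x* + g = (0, 0).
Eigenvalues of H: -2, 1.
Eigenvalues have mixed signs, so H is indefinite -> x* is a saddle point.

saddle


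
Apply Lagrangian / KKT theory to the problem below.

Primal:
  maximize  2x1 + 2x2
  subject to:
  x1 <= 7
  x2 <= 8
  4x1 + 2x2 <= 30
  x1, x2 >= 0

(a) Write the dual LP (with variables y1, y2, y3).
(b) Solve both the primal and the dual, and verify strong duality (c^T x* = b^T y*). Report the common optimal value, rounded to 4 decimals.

The standard primal-dual pair for 'max c^T x s.t. A x <= b, x >= 0' is:
  Dual:  min b^T y  s.t.  A^T y >= c,  y >= 0.

So the dual LP is:
  minimize  7y1 + 8y2 + 30y3
  subject to:
    y1 + 4y3 >= 2
    y2 + 2y3 >= 2
    y1, y2, y3 >= 0

Solving the primal: x* = (3.5, 8).
  primal value c^T x* = 23.
Solving the dual: y* = (0, 1, 0.5).
  dual value b^T y* = 23.
Strong duality: c^T x* = b^T y*. Confirmed.

23


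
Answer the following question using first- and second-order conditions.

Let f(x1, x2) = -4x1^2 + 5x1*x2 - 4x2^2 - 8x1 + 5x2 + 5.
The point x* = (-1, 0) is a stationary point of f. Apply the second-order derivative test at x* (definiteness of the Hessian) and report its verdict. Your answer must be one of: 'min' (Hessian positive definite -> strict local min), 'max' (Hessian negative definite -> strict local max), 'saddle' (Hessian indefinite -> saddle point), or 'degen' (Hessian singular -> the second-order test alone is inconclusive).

Compute the Hessian H = grad^2 f:
  H = [[-8, 5], [5, -8]]
Verify stationarity: grad f(x*) = H x* + g = (0, 0).
Eigenvalues of H: -13, -3.
Both eigenvalues < 0, so H is negative definite -> x* is a strict local max.

max


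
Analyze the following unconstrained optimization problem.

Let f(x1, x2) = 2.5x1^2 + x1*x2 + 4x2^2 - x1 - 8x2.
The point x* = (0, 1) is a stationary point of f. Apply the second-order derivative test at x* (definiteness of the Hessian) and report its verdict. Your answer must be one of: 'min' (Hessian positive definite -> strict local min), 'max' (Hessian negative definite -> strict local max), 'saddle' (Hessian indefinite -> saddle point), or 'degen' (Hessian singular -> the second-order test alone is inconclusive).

Compute the Hessian H = grad^2 f:
  H = [[5, 1], [1, 8]]
Verify stationarity: grad f(x*) = H x* + g = (0, 0).
Eigenvalues of H: 4.6972, 8.3028.
Both eigenvalues > 0, so H is positive definite -> x* is a strict local min.

min


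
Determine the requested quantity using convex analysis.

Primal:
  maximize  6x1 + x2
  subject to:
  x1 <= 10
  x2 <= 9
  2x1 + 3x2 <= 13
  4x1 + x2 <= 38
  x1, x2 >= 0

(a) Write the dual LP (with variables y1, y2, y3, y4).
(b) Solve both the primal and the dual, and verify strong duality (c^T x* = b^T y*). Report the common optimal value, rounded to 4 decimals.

The standard primal-dual pair for 'max c^T x s.t. A x <= b, x >= 0' is:
  Dual:  min b^T y  s.t.  A^T y >= c,  y >= 0.

So the dual LP is:
  minimize  10y1 + 9y2 + 13y3 + 38y4
  subject to:
    y1 + 2y3 + 4y4 >= 6
    y2 + 3y3 + y4 >= 1
    y1, y2, y3, y4 >= 0

Solving the primal: x* = (6.5, 0).
  primal value c^T x* = 39.
Solving the dual: y* = (0, 0, 3, 0).
  dual value b^T y* = 39.
Strong duality: c^T x* = b^T y*. Confirmed.

39


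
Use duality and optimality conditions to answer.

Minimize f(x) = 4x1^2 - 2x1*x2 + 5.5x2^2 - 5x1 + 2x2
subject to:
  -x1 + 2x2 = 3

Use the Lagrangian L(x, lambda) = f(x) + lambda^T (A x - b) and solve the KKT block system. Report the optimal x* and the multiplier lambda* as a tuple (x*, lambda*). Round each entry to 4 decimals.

Form the Lagrangian:
  L(x, lambda) = (1/2) x^T Q x + c^T x + lambda^T (A x - b)
Stationarity (grad_x L = 0): Q x + c + A^T lambda = 0.
Primal feasibility: A x = b.

This gives the KKT block system:
  [ Q   A^T ] [ x     ]   [-c ]
  [ A    0  ] [ lambda ] = [ b ]

Solving the linear system:
  x*      = (-0.1429, 1.4286)
  lambda* = (-9)
  f(x*)   = 15.2857

x* = (-0.1429, 1.4286), lambda* = (-9)


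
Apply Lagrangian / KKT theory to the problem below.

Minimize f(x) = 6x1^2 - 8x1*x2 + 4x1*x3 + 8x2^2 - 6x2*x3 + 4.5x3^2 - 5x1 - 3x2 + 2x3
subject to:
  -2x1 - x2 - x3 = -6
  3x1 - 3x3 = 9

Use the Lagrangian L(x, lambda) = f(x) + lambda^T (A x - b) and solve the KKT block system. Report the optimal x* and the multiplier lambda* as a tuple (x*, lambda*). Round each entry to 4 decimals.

Form the Lagrangian:
  L(x, lambda) = (1/2) x^T Q x + c^T x + lambda^T (A x - b)
Stationarity (grad_x L = 0): Q x + c + A^T lambda = 0.
Primal feasibility: A x = b.

This gives the KKT block system:
  [ Q   A^T ] [ x     ]   [-c ]
  [ A    0  ] [ lambda ] = [ b ]

Solving the linear system:
  x*      = (2.5097, 1.4708, -0.4903)
  lambda* = (3.3969, -1.5318)
  f(x*)   = 8.1128

x* = (2.5097, 1.4708, -0.4903), lambda* = (3.3969, -1.5318)


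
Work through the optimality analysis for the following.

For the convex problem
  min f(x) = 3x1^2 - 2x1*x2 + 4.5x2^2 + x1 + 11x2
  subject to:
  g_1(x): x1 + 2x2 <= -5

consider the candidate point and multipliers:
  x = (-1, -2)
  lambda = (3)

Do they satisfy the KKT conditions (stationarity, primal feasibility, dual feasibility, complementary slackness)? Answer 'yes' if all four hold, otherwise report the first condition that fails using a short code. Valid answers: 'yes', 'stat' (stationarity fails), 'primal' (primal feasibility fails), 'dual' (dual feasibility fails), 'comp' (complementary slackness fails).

Gradient of f: grad f(x) = Q x + c = (-1, -5)
Constraint values g_i(x) = a_i^T x - b_i:
  g_1((-1, -2)) = 0
Stationarity residual: grad f(x) + sum_i lambda_i a_i = (2, 1)
  -> stationarity FAILS
Primal feasibility (all g_i <= 0): OK
Dual feasibility (all lambda_i >= 0): OK
Complementary slackness (lambda_i * g_i(x) = 0 for all i): OK

Verdict: the first failing condition is stationarity -> stat.

stat


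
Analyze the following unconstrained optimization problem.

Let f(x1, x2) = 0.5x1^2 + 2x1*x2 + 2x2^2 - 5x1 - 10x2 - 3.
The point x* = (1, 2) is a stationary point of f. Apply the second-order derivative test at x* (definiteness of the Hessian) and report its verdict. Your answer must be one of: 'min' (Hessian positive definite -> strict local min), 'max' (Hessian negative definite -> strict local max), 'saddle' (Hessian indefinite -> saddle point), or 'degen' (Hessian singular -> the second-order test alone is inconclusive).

Compute the Hessian H = grad^2 f:
  H = [[1, 2], [2, 4]]
Verify stationarity: grad f(x*) = H x* + g = (0, 0).
Eigenvalues of H: 0, 5.
H has a zero eigenvalue (singular; positive semidefinite but not definite), so H is neither positive definite, negative definite, nor indefinite. The second-order test alone is inconclusive -> degen.
(Indeed, f is constant along the null direction of H through x*, so x* is not a strict local extremum.)

degen


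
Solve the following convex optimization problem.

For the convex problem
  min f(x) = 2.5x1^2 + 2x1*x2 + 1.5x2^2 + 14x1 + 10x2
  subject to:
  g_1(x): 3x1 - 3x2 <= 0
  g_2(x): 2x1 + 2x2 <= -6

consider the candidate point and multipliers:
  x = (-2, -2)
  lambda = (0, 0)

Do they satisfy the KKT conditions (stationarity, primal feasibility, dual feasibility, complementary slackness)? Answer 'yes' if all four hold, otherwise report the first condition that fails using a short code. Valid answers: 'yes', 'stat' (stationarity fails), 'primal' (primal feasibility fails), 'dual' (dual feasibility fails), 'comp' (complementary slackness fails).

Gradient of f: grad f(x) = Q x + c = (0, 0)
Constraint values g_i(x) = a_i^T x - b_i:
  g_1((-2, -2)) = 0
  g_2((-2, -2)) = -2
Stationarity residual: grad f(x) + sum_i lambda_i a_i = (0, 0)
  -> stationarity OK
Primal feasibility (all g_i <= 0): OK
Dual feasibility (all lambda_i >= 0): OK
Complementary slackness (lambda_i * g_i(x) = 0 for all i): OK

Verdict: yes, KKT holds.

yes


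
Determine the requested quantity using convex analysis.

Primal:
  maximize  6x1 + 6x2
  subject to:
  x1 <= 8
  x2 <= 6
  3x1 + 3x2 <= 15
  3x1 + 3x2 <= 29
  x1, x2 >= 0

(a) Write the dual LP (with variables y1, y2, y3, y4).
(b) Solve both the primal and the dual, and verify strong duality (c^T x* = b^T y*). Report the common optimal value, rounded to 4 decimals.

The standard primal-dual pair for 'max c^T x s.t. A x <= b, x >= 0' is:
  Dual:  min b^T y  s.t.  A^T y >= c,  y >= 0.

So the dual LP is:
  minimize  8y1 + 6y2 + 15y3 + 29y4
  subject to:
    y1 + 3y3 + 3y4 >= 6
    y2 + 3y3 + 3y4 >= 6
    y1, y2, y3, y4 >= 0

Solving the primal: x* = (5, 0).
  primal value c^T x* = 30.
Solving the dual: y* = (0, 0, 2, 0).
  dual value b^T y* = 30.
Strong duality: c^T x* = b^T y*. Confirmed.

30


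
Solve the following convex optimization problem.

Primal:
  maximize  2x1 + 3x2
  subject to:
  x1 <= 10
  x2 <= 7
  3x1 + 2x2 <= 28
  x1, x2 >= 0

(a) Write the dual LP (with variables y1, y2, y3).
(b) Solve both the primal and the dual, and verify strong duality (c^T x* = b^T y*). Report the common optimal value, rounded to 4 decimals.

The standard primal-dual pair for 'max c^T x s.t. A x <= b, x >= 0' is:
  Dual:  min b^T y  s.t.  A^T y >= c,  y >= 0.

So the dual LP is:
  minimize  10y1 + 7y2 + 28y3
  subject to:
    y1 + 3y3 >= 2
    y2 + 2y3 >= 3
    y1, y2, y3 >= 0

Solving the primal: x* = (4.6667, 7).
  primal value c^T x* = 30.3333.
Solving the dual: y* = (0, 1.6667, 0.6667).
  dual value b^T y* = 30.3333.
Strong duality: c^T x* = b^T y*. Confirmed.

30.3333


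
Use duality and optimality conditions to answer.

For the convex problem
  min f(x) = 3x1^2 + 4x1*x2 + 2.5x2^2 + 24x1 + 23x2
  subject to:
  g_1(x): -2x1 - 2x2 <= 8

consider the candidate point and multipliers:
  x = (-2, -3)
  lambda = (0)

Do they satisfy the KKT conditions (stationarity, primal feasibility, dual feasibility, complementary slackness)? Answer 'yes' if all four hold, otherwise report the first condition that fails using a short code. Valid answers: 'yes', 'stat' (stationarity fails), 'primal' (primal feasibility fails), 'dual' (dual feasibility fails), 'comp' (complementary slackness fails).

Gradient of f: grad f(x) = Q x + c = (0, 0)
Constraint values g_i(x) = a_i^T x - b_i:
  g_1((-2, -3)) = 2
Stationarity residual: grad f(x) + sum_i lambda_i a_i = (0, 0)
  -> stationarity OK
Primal feasibility (all g_i <= 0): FAILS
Dual feasibility (all lambda_i >= 0): OK
Complementary slackness (lambda_i * g_i(x) = 0 for all i): OK

Verdict: the first failing condition is primal_feasibility -> primal.

primal


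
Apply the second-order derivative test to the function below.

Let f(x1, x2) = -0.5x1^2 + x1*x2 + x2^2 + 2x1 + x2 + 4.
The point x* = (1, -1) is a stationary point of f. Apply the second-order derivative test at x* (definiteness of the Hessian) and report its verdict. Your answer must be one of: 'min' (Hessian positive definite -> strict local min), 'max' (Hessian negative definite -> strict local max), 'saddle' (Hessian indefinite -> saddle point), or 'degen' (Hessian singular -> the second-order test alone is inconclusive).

Compute the Hessian H = grad^2 f:
  H = [[-1, 1], [1, 2]]
Verify stationarity: grad f(x*) = H x* + g = (0, 0).
Eigenvalues of H: -1.3028, 2.3028.
Eigenvalues have mixed signs, so H is indefinite -> x* is a saddle point.

saddle


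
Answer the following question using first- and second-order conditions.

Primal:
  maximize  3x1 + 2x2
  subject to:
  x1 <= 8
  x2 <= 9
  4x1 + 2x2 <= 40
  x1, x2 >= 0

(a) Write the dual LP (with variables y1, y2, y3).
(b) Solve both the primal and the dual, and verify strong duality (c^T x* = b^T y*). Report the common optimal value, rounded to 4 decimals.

The standard primal-dual pair for 'max c^T x s.t. A x <= b, x >= 0' is:
  Dual:  min b^T y  s.t.  A^T y >= c,  y >= 0.

So the dual LP is:
  minimize  8y1 + 9y2 + 40y3
  subject to:
    y1 + 4y3 >= 3
    y2 + 2y3 >= 2
    y1, y2, y3 >= 0

Solving the primal: x* = (5.5, 9).
  primal value c^T x* = 34.5.
Solving the dual: y* = (0, 0.5, 0.75).
  dual value b^T y* = 34.5.
Strong duality: c^T x* = b^T y*. Confirmed.

34.5


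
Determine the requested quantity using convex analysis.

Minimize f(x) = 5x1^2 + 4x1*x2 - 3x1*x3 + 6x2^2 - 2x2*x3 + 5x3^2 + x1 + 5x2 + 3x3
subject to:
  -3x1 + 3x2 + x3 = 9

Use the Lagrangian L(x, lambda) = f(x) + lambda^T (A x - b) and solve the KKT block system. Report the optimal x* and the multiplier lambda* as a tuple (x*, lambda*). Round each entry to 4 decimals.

Form the Lagrangian:
  L(x, lambda) = (1/2) x^T Q x + c^T x + lambda^T (A x - b)
Stationarity (grad_x L = 0): Q x + c + A^T lambda = 0.
Primal feasibility: A x = b.

This gives the KKT block system:
  [ Q   A^T ] [ x     ]   [-c ]
  [ A    0  ] [ lambda ] = [ b ]

Solving the linear system:
  x*      = (-1.8731, 1.1976, -0.2123)
  lambda* = (-4.1013)
  f(x*)   = 20.1948

x* = (-1.8731, 1.1976, -0.2123), lambda* = (-4.1013)


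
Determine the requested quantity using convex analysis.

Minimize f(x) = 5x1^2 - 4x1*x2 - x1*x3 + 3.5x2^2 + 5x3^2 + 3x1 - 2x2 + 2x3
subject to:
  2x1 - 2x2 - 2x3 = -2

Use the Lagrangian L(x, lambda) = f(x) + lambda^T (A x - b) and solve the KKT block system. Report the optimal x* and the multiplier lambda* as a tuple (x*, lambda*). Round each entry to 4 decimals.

Form the Lagrangian:
  L(x, lambda) = (1/2) x^T Q x + c^T x + lambda^T (A x - b)
Stationarity (grad_x L = 0): Q x + c + A^T lambda = 0.
Primal feasibility: A x = b.

This gives the KKT block system:
  [ Q   A^T ] [ x     ]   [-c ]
  [ A    0  ] [ lambda ] = [ b ]

Solving the linear system:
  x*      = (-0.4088, 0.5109, 0.0803)
  lambda* = (1.6058)
  f(x*)   = 0.562

x* = (-0.4088, 0.5109, 0.0803), lambda* = (1.6058)


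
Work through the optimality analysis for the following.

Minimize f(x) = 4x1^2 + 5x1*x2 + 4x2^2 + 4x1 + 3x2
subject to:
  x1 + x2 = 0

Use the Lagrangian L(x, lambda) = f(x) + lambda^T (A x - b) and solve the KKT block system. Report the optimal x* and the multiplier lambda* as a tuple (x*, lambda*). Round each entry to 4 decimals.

Form the Lagrangian:
  L(x, lambda) = (1/2) x^T Q x + c^T x + lambda^T (A x - b)
Stationarity (grad_x L = 0): Q x + c + A^T lambda = 0.
Primal feasibility: A x = b.

This gives the KKT block system:
  [ Q   A^T ] [ x     ]   [-c ]
  [ A    0  ] [ lambda ] = [ b ]

Solving the linear system:
  x*      = (-0.1667, 0.1667)
  lambda* = (-3.5)
  f(x*)   = -0.0833

x* = (-0.1667, 0.1667), lambda* = (-3.5)


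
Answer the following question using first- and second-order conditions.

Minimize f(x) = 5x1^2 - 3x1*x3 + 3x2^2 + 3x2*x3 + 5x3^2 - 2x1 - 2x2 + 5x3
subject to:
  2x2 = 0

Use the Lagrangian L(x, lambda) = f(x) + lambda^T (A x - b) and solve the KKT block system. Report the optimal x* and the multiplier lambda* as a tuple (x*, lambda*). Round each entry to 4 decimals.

Form the Lagrangian:
  L(x, lambda) = (1/2) x^T Q x + c^T x + lambda^T (A x - b)
Stationarity (grad_x L = 0): Q x + c + A^T lambda = 0.
Primal feasibility: A x = b.

This gives the KKT block system:
  [ Q   A^T ] [ x     ]   [-c ]
  [ A    0  ] [ lambda ] = [ b ]

Solving the linear system:
  x*      = (0.0549, 0, -0.4835)
  lambda* = (1.7253)
  f(x*)   = -1.2637

x* = (0.0549, 0, -0.4835), lambda* = (1.7253)


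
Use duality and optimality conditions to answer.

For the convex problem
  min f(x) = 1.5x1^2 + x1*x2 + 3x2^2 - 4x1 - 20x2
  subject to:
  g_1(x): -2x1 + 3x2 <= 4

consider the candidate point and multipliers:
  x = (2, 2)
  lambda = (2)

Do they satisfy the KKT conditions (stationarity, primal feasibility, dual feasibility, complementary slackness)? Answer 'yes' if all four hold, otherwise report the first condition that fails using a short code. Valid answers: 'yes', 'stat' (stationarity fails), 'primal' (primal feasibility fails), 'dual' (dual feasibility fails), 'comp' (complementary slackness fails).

Gradient of f: grad f(x) = Q x + c = (4, -6)
Constraint values g_i(x) = a_i^T x - b_i:
  g_1((2, 2)) = -2
Stationarity residual: grad f(x) + sum_i lambda_i a_i = (0, 0)
  -> stationarity OK
Primal feasibility (all g_i <= 0): OK
Dual feasibility (all lambda_i >= 0): OK
Complementary slackness (lambda_i * g_i(x) = 0 for all i): FAILS

Verdict: the first failing condition is complementary_slackness -> comp.

comp


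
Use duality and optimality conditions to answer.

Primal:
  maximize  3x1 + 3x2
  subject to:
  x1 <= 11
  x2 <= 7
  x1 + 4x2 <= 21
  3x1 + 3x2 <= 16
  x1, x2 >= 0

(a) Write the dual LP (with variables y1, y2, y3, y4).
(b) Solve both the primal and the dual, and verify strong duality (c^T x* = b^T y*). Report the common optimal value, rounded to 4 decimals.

The standard primal-dual pair for 'max c^T x s.t. A x <= b, x >= 0' is:
  Dual:  min b^T y  s.t.  A^T y >= c,  y >= 0.

So the dual LP is:
  minimize  11y1 + 7y2 + 21y3 + 16y4
  subject to:
    y1 + y3 + 3y4 >= 3
    y2 + 4y3 + 3y4 >= 3
    y1, y2, y3, y4 >= 0

Solving the primal: x* = (5.3333, 0).
  primal value c^T x* = 16.
Solving the dual: y* = (0, 0, 0, 1).
  dual value b^T y* = 16.
Strong duality: c^T x* = b^T y*. Confirmed.

16


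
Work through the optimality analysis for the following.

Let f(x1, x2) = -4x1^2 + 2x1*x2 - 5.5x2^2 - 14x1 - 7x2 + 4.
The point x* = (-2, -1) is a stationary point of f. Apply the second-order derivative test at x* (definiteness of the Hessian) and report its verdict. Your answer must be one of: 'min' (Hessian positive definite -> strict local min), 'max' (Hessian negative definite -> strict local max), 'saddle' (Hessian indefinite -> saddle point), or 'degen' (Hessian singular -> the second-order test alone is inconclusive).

Compute the Hessian H = grad^2 f:
  H = [[-8, 2], [2, -11]]
Verify stationarity: grad f(x*) = H x* + g = (0, 0).
Eigenvalues of H: -12, -7.
Both eigenvalues < 0, so H is negative definite -> x* is a strict local max.

max


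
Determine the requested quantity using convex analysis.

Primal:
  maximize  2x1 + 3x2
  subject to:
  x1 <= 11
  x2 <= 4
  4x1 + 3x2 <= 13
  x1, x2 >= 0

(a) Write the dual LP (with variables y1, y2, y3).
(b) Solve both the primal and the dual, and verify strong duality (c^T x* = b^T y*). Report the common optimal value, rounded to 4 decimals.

The standard primal-dual pair for 'max c^T x s.t. A x <= b, x >= 0' is:
  Dual:  min b^T y  s.t.  A^T y >= c,  y >= 0.

So the dual LP is:
  minimize  11y1 + 4y2 + 13y3
  subject to:
    y1 + 4y3 >= 2
    y2 + 3y3 >= 3
    y1, y2, y3 >= 0

Solving the primal: x* = (0.25, 4).
  primal value c^T x* = 12.5.
Solving the dual: y* = (0, 1.5, 0.5).
  dual value b^T y* = 12.5.
Strong duality: c^T x* = b^T y*. Confirmed.

12.5


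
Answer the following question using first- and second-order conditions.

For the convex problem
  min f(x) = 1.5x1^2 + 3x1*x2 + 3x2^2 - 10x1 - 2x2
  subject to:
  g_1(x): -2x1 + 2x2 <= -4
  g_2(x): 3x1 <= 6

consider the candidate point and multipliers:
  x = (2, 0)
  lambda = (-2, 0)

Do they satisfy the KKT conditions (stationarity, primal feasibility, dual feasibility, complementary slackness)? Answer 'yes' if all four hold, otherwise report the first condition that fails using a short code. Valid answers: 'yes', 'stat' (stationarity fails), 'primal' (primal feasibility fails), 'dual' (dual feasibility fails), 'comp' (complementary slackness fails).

Gradient of f: grad f(x) = Q x + c = (-4, 4)
Constraint values g_i(x) = a_i^T x - b_i:
  g_1((2, 0)) = 0
  g_2((2, 0)) = 0
Stationarity residual: grad f(x) + sum_i lambda_i a_i = (0, 0)
  -> stationarity OK
Primal feasibility (all g_i <= 0): OK
Dual feasibility (all lambda_i >= 0): FAILS
Complementary slackness (lambda_i * g_i(x) = 0 for all i): OK

Verdict: the first failing condition is dual_feasibility -> dual.

dual


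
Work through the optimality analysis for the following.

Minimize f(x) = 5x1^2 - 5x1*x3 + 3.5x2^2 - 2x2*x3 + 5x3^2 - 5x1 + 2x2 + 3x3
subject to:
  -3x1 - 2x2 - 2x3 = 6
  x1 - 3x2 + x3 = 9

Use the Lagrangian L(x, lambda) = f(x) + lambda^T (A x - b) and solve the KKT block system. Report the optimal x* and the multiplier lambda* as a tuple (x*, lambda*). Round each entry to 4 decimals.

Form the Lagrangian:
  L(x, lambda) = (1/2) x^T Q x + c^T x + lambda^T (A x - b)
Stationarity (grad_x L = 0): Q x + c + A^T lambda = 0.
Primal feasibility: A x = b.

This gives the KKT block system:
  [ Q   A^T ] [ x     ]   [-c ]
  [ A    0  ] [ lambda ] = [ b ]

Solving the linear system:
  x*      = (0.3565, -3.0446, -0.4902)
  lambda* = (-1.3895, -5.1842)
  f(x*)   = 22.8264

x* = (0.3565, -3.0446, -0.4902), lambda* = (-1.3895, -5.1842)


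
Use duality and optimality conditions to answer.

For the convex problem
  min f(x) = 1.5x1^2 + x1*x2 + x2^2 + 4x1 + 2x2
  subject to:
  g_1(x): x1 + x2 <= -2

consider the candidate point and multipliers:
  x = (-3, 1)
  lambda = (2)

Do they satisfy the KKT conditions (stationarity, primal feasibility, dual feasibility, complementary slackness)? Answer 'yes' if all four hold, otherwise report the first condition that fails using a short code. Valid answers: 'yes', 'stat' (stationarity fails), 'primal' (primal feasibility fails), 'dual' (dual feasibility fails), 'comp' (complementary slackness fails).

Gradient of f: grad f(x) = Q x + c = (-4, 1)
Constraint values g_i(x) = a_i^T x - b_i:
  g_1((-3, 1)) = 0
Stationarity residual: grad f(x) + sum_i lambda_i a_i = (-2, 3)
  -> stationarity FAILS
Primal feasibility (all g_i <= 0): OK
Dual feasibility (all lambda_i >= 0): OK
Complementary slackness (lambda_i * g_i(x) = 0 for all i): OK

Verdict: the first failing condition is stationarity -> stat.

stat


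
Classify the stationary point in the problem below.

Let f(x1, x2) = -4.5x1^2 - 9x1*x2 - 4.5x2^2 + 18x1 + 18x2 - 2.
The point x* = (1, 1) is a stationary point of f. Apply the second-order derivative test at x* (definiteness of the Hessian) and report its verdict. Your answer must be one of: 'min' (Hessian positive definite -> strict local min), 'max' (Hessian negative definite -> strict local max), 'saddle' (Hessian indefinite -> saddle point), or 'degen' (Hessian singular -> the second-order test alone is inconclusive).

Compute the Hessian H = grad^2 f:
  H = [[-9, -9], [-9, -9]]
Verify stationarity: grad f(x*) = H x* + g = (0, 0).
Eigenvalues of H: -18, 0.
H has a zero eigenvalue (singular; negative semidefinite but not definite), so H is neither positive definite, negative definite, nor indefinite. The second-order test alone is inconclusive -> degen.
(Indeed, f is constant along the null direction of H through x*, so x* is not a strict local extremum.)

degen


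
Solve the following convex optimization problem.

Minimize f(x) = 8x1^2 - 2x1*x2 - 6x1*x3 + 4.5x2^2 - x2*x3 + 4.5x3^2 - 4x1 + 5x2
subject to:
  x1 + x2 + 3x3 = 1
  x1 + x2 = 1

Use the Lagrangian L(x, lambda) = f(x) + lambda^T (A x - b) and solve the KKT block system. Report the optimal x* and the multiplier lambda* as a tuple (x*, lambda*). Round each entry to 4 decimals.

Form the Lagrangian:
  L(x, lambda) = (1/2) x^T Q x + c^T x + lambda^T (A x - b)
Stationarity (grad_x L = 0): Q x + c + A^T lambda = 0.
Primal feasibility: A x = b.

This gives the KKT block system:
  [ Q   A^T ] [ x     ]   [-c ]
  [ A    0  ] [ lambda ] = [ b ]

Solving the linear system:
  x*      = (0.6897, 0.3103, 0)
  lambda* = (1.4828, -7.8966)
  f(x*)   = 2.6034

x* = (0.6897, 0.3103, 0), lambda* = (1.4828, -7.8966)


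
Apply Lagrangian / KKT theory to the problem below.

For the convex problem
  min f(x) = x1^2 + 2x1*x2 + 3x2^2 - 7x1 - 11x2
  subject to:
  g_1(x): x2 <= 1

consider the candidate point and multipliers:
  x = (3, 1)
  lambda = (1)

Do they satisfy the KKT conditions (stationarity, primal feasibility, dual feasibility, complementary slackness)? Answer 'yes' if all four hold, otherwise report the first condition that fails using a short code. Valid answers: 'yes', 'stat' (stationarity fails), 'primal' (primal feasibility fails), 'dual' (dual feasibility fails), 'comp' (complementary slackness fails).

Gradient of f: grad f(x) = Q x + c = (1, 1)
Constraint values g_i(x) = a_i^T x - b_i:
  g_1((3, 1)) = 0
Stationarity residual: grad f(x) + sum_i lambda_i a_i = (1, 2)
  -> stationarity FAILS
Primal feasibility (all g_i <= 0): OK
Dual feasibility (all lambda_i >= 0): OK
Complementary slackness (lambda_i * g_i(x) = 0 for all i): OK

Verdict: the first failing condition is stationarity -> stat.

stat


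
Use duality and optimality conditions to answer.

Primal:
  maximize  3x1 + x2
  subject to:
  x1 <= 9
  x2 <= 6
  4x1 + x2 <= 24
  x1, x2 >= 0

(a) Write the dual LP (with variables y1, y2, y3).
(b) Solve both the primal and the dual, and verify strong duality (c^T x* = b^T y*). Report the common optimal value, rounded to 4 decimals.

The standard primal-dual pair for 'max c^T x s.t. A x <= b, x >= 0' is:
  Dual:  min b^T y  s.t.  A^T y >= c,  y >= 0.

So the dual LP is:
  minimize  9y1 + 6y2 + 24y3
  subject to:
    y1 + 4y3 >= 3
    y2 + y3 >= 1
    y1, y2, y3 >= 0

Solving the primal: x* = (4.5, 6).
  primal value c^T x* = 19.5.
Solving the dual: y* = (0, 0.25, 0.75).
  dual value b^T y* = 19.5.
Strong duality: c^T x* = b^T y*. Confirmed.

19.5


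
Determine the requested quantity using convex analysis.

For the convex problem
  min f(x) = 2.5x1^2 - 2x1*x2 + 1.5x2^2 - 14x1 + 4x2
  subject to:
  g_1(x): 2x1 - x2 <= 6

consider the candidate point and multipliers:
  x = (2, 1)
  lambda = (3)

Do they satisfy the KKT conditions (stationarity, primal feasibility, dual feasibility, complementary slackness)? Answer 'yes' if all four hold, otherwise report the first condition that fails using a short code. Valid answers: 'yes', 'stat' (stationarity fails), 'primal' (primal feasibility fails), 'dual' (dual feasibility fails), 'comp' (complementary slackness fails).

Gradient of f: grad f(x) = Q x + c = (-6, 3)
Constraint values g_i(x) = a_i^T x - b_i:
  g_1((2, 1)) = -3
Stationarity residual: grad f(x) + sum_i lambda_i a_i = (0, 0)
  -> stationarity OK
Primal feasibility (all g_i <= 0): OK
Dual feasibility (all lambda_i >= 0): OK
Complementary slackness (lambda_i * g_i(x) = 0 for all i): FAILS

Verdict: the first failing condition is complementary_slackness -> comp.

comp


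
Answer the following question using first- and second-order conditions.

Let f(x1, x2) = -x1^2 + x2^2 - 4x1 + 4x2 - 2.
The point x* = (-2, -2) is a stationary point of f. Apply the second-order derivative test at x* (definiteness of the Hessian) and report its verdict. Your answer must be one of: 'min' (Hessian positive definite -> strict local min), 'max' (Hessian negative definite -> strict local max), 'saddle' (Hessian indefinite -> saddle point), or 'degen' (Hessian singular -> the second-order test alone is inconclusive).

Compute the Hessian H = grad^2 f:
  H = [[-2, 0], [0, 2]]
Verify stationarity: grad f(x*) = H x* + g = (0, 0).
Eigenvalues of H: -2, 2.
Eigenvalues have mixed signs, so H is indefinite -> x* is a saddle point.

saddle


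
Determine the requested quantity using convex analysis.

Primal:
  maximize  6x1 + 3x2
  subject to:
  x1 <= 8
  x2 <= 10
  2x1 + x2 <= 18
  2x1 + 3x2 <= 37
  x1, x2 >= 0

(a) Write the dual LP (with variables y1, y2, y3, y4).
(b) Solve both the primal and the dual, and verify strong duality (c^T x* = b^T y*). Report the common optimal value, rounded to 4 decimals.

The standard primal-dual pair for 'max c^T x s.t. A x <= b, x >= 0' is:
  Dual:  min b^T y  s.t.  A^T y >= c,  y >= 0.

So the dual LP is:
  minimize  8y1 + 10y2 + 18y3 + 37y4
  subject to:
    y1 + 2y3 + 2y4 >= 6
    y2 + y3 + 3y4 >= 3
    y1, y2, y3, y4 >= 0

Solving the primal: x* = (8, 2).
  primal value c^T x* = 54.
Solving the dual: y* = (0, 0, 3, 0).
  dual value b^T y* = 54.
Strong duality: c^T x* = b^T y*. Confirmed.

54


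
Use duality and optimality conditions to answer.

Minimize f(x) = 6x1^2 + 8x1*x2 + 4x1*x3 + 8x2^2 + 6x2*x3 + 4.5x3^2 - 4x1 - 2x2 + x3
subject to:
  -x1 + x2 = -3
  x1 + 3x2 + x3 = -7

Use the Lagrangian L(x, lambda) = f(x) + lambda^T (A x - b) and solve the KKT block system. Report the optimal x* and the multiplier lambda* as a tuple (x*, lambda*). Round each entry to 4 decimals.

Form the Lagrangian:
  L(x, lambda) = (1/2) x^T Q x + c^T x + lambda^T (A x - b)
Stationarity (grad_x L = 0): Q x + c + A^T lambda = 0.
Primal feasibility: A x = b.

This gives the KKT block system:
  [ Q   A^T ] [ x     ]   [-c ]
  [ A    0  ] [ lambda ] = [ b ]

Solving the linear system:
  x*      = (0.5741, -2.4259, -0.2963)
  lambda* = (-3.7778, 13.9259)
  f(x*)   = 44.2037

x* = (0.5741, -2.4259, -0.2963), lambda* = (-3.7778, 13.9259)


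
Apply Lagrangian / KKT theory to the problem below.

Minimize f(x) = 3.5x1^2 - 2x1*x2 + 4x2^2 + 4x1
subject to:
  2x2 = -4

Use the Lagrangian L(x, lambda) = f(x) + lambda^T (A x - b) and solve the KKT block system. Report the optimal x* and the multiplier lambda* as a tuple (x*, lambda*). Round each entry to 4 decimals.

Form the Lagrangian:
  L(x, lambda) = (1/2) x^T Q x + c^T x + lambda^T (A x - b)
Stationarity (grad_x L = 0): Q x + c + A^T lambda = 0.
Primal feasibility: A x = b.

This gives the KKT block system:
  [ Q   A^T ] [ x     ]   [-c ]
  [ A    0  ] [ lambda ] = [ b ]

Solving the linear system:
  x*      = (-1.1429, -2)
  lambda* = (6.8571)
  f(x*)   = 11.4286

x* = (-1.1429, -2), lambda* = (6.8571)


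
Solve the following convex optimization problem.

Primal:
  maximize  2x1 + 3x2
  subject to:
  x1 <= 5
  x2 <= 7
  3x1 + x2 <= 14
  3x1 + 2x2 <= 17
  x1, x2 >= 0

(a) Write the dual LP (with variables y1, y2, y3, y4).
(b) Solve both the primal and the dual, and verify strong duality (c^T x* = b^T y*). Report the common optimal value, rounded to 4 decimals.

The standard primal-dual pair for 'max c^T x s.t. A x <= b, x >= 0' is:
  Dual:  min b^T y  s.t.  A^T y >= c,  y >= 0.

So the dual LP is:
  minimize  5y1 + 7y2 + 14y3 + 17y4
  subject to:
    y1 + 3y3 + 3y4 >= 2
    y2 + y3 + 2y4 >= 3
    y1, y2, y3, y4 >= 0

Solving the primal: x* = (1, 7).
  primal value c^T x* = 23.
Solving the dual: y* = (0, 1.6667, 0, 0.6667).
  dual value b^T y* = 23.
Strong duality: c^T x* = b^T y*. Confirmed.

23


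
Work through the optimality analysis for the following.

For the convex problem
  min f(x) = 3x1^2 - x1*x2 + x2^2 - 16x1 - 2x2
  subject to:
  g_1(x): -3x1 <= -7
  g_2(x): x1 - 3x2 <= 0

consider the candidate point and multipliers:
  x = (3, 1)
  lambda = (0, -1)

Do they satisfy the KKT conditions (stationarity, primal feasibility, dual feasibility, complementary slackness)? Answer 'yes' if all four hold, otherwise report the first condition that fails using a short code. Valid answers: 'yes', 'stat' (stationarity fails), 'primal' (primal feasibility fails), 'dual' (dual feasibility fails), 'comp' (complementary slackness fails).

Gradient of f: grad f(x) = Q x + c = (1, -3)
Constraint values g_i(x) = a_i^T x - b_i:
  g_1((3, 1)) = -2
  g_2((3, 1)) = 0
Stationarity residual: grad f(x) + sum_i lambda_i a_i = (0, 0)
  -> stationarity OK
Primal feasibility (all g_i <= 0): OK
Dual feasibility (all lambda_i >= 0): FAILS
Complementary slackness (lambda_i * g_i(x) = 0 for all i): OK

Verdict: the first failing condition is dual_feasibility -> dual.

dual


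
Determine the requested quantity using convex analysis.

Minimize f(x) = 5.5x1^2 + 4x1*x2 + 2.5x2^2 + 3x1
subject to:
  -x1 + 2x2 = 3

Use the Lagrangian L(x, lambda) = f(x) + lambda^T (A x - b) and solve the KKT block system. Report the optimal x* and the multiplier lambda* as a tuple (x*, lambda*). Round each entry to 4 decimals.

Form the Lagrangian:
  L(x, lambda) = (1/2) x^T Q x + c^T x + lambda^T (A x - b)
Stationarity (grad_x L = 0): Q x + c + A^T lambda = 0.
Primal feasibility: A x = b.

This gives the KKT block system:
  [ Q   A^T ] [ x     ]   [-c ]
  [ A    0  ] [ lambda ] = [ b ]

Solving the linear system:
  x*      = (-0.7846, 1.1077)
  lambda* = (-1.2)
  f(x*)   = 0.6231

x* = (-0.7846, 1.1077), lambda* = (-1.2)


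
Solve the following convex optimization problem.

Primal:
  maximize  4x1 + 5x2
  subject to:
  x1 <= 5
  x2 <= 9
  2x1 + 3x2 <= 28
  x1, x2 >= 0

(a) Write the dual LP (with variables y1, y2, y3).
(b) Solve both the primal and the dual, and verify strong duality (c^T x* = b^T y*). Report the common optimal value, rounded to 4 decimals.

The standard primal-dual pair for 'max c^T x s.t. A x <= b, x >= 0' is:
  Dual:  min b^T y  s.t.  A^T y >= c,  y >= 0.

So the dual LP is:
  minimize  5y1 + 9y2 + 28y3
  subject to:
    y1 + 2y3 >= 4
    y2 + 3y3 >= 5
    y1, y2, y3 >= 0

Solving the primal: x* = (5, 6).
  primal value c^T x* = 50.
Solving the dual: y* = (0.6667, 0, 1.6667).
  dual value b^T y* = 50.
Strong duality: c^T x* = b^T y*. Confirmed.

50


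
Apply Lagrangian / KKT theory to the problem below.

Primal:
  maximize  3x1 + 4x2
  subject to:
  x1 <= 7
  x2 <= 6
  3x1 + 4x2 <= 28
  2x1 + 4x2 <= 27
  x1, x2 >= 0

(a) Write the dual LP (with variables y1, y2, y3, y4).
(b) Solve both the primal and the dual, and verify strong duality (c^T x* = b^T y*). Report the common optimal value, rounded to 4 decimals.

The standard primal-dual pair for 'max c^T x s.t. A x <= b, x >= 0' is:
  Dual:  min b^T y  s.t.  A^T y >= c,  y >= 0.

So the dual LP is:
  minimize  7y1 + 6y2 + 28y3 + 27y4
  subject to:
    y1 + 3y3 + 2y4 >= 3
    y2 + 4y3 + 4y4 >= 4
    y1, y2, y3, y4 >= 0

Solving the primal: x* = (7, 1.75).
  primal value c^T x* = 28.
Solving the dual: y* = (0, 0, 1, 0).
  dual value b^T y* = 28.
Strong duality: c^T x* = b^T y*. Confirmed.

28


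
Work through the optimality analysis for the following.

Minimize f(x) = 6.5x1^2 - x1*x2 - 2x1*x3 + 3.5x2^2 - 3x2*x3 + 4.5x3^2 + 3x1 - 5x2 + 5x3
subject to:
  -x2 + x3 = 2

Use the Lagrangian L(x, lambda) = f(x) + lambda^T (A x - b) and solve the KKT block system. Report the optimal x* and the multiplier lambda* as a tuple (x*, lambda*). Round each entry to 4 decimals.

Form the Lagrangian:
  L(x, lambda) = (1/2) x^T Q x + c^T x + lambda^T (A x - b)
Stationarity (grad_x L = 0): Q x + c + A^T lambda = 0.
Primal feasibility: A x = b.

This gives the KKT block system:
  [ Q   A^T ] [ x     ]   [-c ]
  [ A    0  ] [ lambda ] = [ b ]

Solving the linear system:
  x*      = (-0.2149, -1.2645, 0.7355)
  lambda* = (-15.843)
  f(x*)   = 20.5207

x* = (-0.2149, -1.2645, 0.7355), lambda* = (-15.843)


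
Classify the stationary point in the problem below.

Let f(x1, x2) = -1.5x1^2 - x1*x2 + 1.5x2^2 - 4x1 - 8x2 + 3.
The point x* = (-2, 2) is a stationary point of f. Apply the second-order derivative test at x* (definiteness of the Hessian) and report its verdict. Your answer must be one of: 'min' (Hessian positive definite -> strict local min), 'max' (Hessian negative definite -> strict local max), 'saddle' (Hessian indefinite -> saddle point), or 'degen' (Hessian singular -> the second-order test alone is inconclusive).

Compute the Hessian H = grad^2 f:
  H = [[-3, -1], [-1, 3]]
Verify stationarity: grad f(x*) = H x* + g = (0, 0).
Eigenvalues of H: -3.1623, 3.1623.
Eigenvalues have mixed signs, so H is indefinite -> x* is a saddle point.

saddle
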